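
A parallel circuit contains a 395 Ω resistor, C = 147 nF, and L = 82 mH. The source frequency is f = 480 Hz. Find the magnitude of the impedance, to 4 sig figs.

227.2 Ω

ω = 2πf = 3016 rad/s
X_L = ωL = 247.3 Ω
X_C = 1/(ωC) = 2256 Ω
Parallel: admittances add. Y = 1/R + 1/(jωL) + jωC
Y = (0.002532 − j0.003600) S
|Y| = 0.004401 S → |Z| = 1/|Y| = 227.2 Ω, ∠Z = −∠Y = 54.89°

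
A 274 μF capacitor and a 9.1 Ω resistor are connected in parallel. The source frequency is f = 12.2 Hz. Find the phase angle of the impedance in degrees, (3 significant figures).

ω = 2πf = 76.65 rad/s
X_C = 1/(ωC) = 47.6 Ω
Parallel: admittances add. Y = 1/R + jωC
Y = (0.110 + j0.0210) S
|Y| = 0.112 S → |Z| = 1/|Y| = 8.94 Ω, ∠Z = −∠Y = -10.8°

-10.8°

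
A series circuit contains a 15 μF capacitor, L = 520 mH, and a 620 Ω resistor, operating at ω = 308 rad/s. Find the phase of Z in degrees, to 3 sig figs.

-5.19°

X_L = ωL = 160 Ω
X_C = 1/(ωC) = 216 Ω
Net reactance X = X_L − X_C = -56.3 Ω
Z = 620 − j56.3 Ω
|Z| = √(620² + 56.3²) = 623 Ω
∠Z = arctan(-56.3/620) = -5.19°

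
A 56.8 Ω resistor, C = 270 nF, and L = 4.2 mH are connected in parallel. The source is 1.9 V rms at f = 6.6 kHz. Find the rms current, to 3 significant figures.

ω = 2πf = 41470 rad/s
X_L = ωL = 174 Ω
X_C = 1/(ωC) = 89.3 Ω
Parallel: admittances add. Y = 1/R + 1/(jωL) + jωC
Y = (0.0176 + j0.00546) S
|Y| = 0.0184 S → |Z| = 1/|Y| = 54.3 Ω, ∠Z = −∠Y = -17.2°
I = V/|Z| = 1.9/54.3 = 35.0 mA

35.0 mA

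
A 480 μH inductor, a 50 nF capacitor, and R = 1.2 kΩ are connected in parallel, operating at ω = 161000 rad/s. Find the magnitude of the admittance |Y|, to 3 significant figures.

4.96 mS

X_L = ωL = 77.3 Ω
X_C = 1/(ωC) = 124 Ω
Parallel: admittances add. Y = 1/R + 1/(jωL) + jωC
Y = (0.000833 − j0.00489) S
|Y| = 0.00496 S → |Z| = 1/|Y| = 202 Ω, ∠Z = −∠Y = 80.3°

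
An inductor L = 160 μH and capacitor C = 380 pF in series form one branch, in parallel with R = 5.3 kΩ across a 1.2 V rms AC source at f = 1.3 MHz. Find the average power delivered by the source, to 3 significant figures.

ω = 2πf = 8.168e+06 rad/s
X_L = ωL = 1310 Ω
X_C = 1/(ωC) = 322 Ω
Branch 1: Z₁ = R = 5300 Ω
Branch 2 (series LC): Z₂ = j(X_L − X_C) = j985 Ω
Parallel: Z = Z₁Z₂/(Z₁+Z₂), |Z| = 968 Ω, ∠Z = 79.5°
I = V/|Z| = 1.24 mA
P = VI cos φ = 1.2 × 0.00124 × cos(79.5°) = 272 μW

272 μW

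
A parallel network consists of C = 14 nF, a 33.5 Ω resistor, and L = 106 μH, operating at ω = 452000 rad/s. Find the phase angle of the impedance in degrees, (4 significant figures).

25.98°

X_L = ωL = 47.91 Ω
X_C = 1/(ωC) = 158.0 Ω
Parallel: admittances add. Y = 1/R + 1/(jωL) + jωC
Y = (0.02985 − j0.01454) S
|Y| = 0.03321 S → |Z| = 1/|Y| = 30.12 Ω, ∠Z = −∠Y = 25.98°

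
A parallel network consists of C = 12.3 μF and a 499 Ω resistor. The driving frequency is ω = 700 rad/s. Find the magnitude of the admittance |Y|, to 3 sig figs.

X_C = 1/(ωC) = 116 Ω
Parallel: admittances add. Y = 1/R + jωC
Y = (0.00200 + j0.00861) S
|Y| = 0.00884 S → |Z| = 1/|Y| = 113 Ω, ∠Z = −∠Y = -76.9°

8.84 mS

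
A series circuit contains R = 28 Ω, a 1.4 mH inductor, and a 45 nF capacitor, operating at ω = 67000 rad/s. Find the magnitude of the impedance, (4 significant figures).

239.5 Ω

X_L = ωL = 93.80 Ω
X_C = 1/(ωC) = 331.7 Ω
Net reactance X = X_L − X_C = -237.9 Ω
Z = 28.00 − j237.9 Ω
|Z| = √(28.00² + 237.9²) = 239.5 Ω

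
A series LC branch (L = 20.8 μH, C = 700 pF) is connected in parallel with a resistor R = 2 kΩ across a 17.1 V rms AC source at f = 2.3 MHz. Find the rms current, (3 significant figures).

85.2 mA

ω = 2πf = 1.445e+07 rad/s
X_L = ωL = 301 Ω
X_C = 1/(ωC) = 98.9 Ω
Branch 1: Z₁ = R = 2000 Ω
Branch 2 (series LC): Z₂ = j(X_L − X_C) = j202 Ω
Parallel: Z = Z₁Z₂/(Z₁+Z₂), |Z| = 201 Ω, ∠Z = 84.2°
I = V/|Z| = 17.1/201 = 85.2 mA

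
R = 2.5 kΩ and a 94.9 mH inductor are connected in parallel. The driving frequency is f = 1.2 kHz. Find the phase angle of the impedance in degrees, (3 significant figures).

74.0°

ω = 2πf = 7540 rad/s
X_L = ωL = 716 Ω
Parallel: admittances add. Y = 1/R + 1/(jωL)
Y = (0.000400 − j0.00140) S
|Y| = 0.00145 S → |Z| = 1/|Y| = 688 Ω, ∠Z = −∠Y = 74.0°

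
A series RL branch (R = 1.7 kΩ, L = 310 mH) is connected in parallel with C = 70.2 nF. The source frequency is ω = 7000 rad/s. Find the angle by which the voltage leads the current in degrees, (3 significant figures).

-42.6°

X_L = ωL = 2170 Ω
X_C = 1/(ωC) = 2040 Ω
Branch 1 (R+jX_L): Z₁ = 1700 + j2170 Ω, |Z₁| = 2760 Ω
Branch 2 (−jX_C): Z₂ = −j2040 Ω
Parallel: Z = Z₁Z₂/(Z₁+Z₂), |Z| = 3290 Ω, ∠Z = -42.6°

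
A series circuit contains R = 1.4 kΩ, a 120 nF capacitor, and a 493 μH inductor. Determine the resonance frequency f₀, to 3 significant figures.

ω₀ = 1/√(LC) = 1/√(0.000493 × 1.2e-07) = 130000 rad/s
f₀ = ω₀/(2π) = 20.7 kHz

20.7 kHz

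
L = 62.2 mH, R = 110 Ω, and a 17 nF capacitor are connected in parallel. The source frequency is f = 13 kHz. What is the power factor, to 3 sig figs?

ω = 2πf = 81680 rad/s
X_L = ωL = 5080 Ω
X_C = 1/(ωC) = 720 Ω
Parallel: admittances add. Y = 1/R + 1/(jωL) + jωC
Y = (0.00909 + j0.00119) S
|Y| = 0.00917 S → |Z| = 1/|Y| = 109 Ω, ∠Z = −∠Y = -7.47°
cos φ = cos(-7.47°) = 0.992

0.992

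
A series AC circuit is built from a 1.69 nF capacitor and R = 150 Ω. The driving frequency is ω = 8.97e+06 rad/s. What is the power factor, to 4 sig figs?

0.9154

X_C = 1/(ωC) = 65.97 Ω
Z = 150.0 − j65.97 Ω
|Z| = √(150.0² + 65.97²) = 163.9 Ω
∠Z = arctan(-65.97/150.0) = -23.74°
cos φ = cos(-23.74°) = 0.9154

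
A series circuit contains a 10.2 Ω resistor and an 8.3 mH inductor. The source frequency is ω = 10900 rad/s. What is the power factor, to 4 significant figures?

X_L = ωL = 90.47 Ω
Z = 10.20 + j90.47 Ω
|Z| = √(10.20² + 90.47²) = 91.04 Ω
∠Z = arctan(90.47/10.20) = 83.57°
cos φ = cos(83.57°) = 0.1120

0.1120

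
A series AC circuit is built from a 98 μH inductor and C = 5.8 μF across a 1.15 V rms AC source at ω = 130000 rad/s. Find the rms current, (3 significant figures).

X_L = ωL = 12.7 Ω
X_C = 1/(ωC) = 1.33 Ω
Net reactance X = X_L − X_C = 11.4 Ω
Z = j11.4 Ω
|Z| = √(0² + 11.4²) = 11.4 Ω
I = V/|Z| = 1.15/11.4 = 101 mA

101 mA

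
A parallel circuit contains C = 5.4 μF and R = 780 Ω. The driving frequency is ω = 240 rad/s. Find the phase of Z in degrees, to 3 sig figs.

X_C = 1/(ωC) = 772 Ω
Parallel: admittances add. Y = 1/R + jωC
Y = (0.00128 + j0.00130) S
|Y| = 0.00182 S → |Z| = 1/|Y| = 549 Ω, ∠Z = −∠Y = -45.3°

-45.3°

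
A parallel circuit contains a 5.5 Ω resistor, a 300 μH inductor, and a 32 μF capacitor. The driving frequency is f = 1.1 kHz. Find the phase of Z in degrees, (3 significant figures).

55.2°

ω = 2πf = 6912 rad/s
X_L = ωL = 2.07 Ω
X_C = 1/(ωC) = 4.52 Ω
Parallel: admittances add. Y = 1/R + 1/(jωL) + jωC
Y = (0.182 − j0.261) S
|Y| = 0.318 S → |Z| = 1/|Y| = 3.14 Ω, ∠Z = −∠Y = 55.2°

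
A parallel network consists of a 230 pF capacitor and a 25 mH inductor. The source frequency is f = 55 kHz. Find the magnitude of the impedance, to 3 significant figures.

27600 Ω

ω = 2πf = 345600 rad/s
X_L = ωL = 8640 Ω
X_C = 1/(ωC) = 12600 Ω
Parallel: admittances add. Y = 1/(jωL) + jωC
Y = (0 − j3.63e-05) S
|Y| = 3.63e-05 S → |Z| = 1/|Y| = 27600 Ω, ∠Z = −∠Y = 90.0°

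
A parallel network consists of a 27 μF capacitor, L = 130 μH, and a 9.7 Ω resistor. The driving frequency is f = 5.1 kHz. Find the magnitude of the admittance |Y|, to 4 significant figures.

ω = 2πf = 32040 rad/s
X_L = ωL = 4.166 Ω
X_C = 1/(ωC) = 1.156 Ω
Parallel: admittances add. Y = 1/R + 1/(jωL) + jωC
Y = (0.1031 + j0.6251) S
|Y| = 0.6336 S → |Z| = 1/|Y| = 1.578 Ω, ∠Z = −∠Y = -80.64°

633.6 mS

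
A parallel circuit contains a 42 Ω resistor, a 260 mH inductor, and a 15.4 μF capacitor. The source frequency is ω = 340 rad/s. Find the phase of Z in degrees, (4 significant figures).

X_L = ωL = 88.40 Ω
X_C = 1/(ωC) = 191.0 Ω
Parallel: admittances add. Y = 1/R + 1/(jωL) + jωC
Y = (0.02381 − j0.006076) S
|Y| = 0.02457 S → |Z| = 1/|Y| = 40.70 Ω, ∠Z = −∠Y = 14.32°

14.32°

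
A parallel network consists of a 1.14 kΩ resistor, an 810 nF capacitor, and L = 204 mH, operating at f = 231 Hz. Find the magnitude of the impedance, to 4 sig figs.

421.9 Ω

ω = 2πf = 1451 rad/s
X_L = ωL = 296.1 Ω
X_C = 1/(ωC) = 850.6 Ω
Parallel: admittances add. Y = 1/R + 1/(jωL) + jωC
Y = (0.0008772 − j0.002202) S
|Y| = 0.002370 S → |Z| = 1/|Y| = 421.9 Ω, ∠Z = −∠Y = 68.28°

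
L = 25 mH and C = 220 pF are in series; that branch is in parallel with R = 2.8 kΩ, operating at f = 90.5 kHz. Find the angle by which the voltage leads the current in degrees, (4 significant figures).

ω = 2πf = 568600 rad/s
X_L = ωL = 14220 Ω
X_C = 1/(ωC) = 7994 Ω
Branch 1: Z₁ = R = 2800 Ω
Branch 2 (series LC): Z₂ = j(X_L − X_C) = j6222 Ω
Parallel: Z = Z₁Z₂/(Z₁+Z₂), |Z| = 2553 Ω, ∠Z = 24.23°

24.23°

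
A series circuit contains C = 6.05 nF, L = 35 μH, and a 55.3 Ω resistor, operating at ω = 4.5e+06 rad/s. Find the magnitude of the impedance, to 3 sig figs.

133 Ω

X_L = ωL = 158 Ω
X_C = 1/(ωC) = 36.7 Ω
Net reactance X = X_L − X_C = 121 Ω
Z = 55.3 + j121 Ω
|Z| = √(55.3² + 121²) = 133 Ω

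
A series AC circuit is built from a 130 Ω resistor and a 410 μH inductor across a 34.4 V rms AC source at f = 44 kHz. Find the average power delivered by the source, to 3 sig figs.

ω = 2πf = 276500 rad/s
X_L = ωL = 113 Ω
Z = 130 + j113 Ω
|Z| = √(130² + 113²) = 172 Ω
∠Z = arctan(113/130) = 41.1°
I = V/|Z| = 199 mA
P = VI cos φ = 34.4 × 0.199 × cos(41.1°) = 5.17 W

5.17 W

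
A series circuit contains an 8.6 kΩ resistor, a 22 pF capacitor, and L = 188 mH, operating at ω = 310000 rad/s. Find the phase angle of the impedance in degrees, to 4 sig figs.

X_L = ωL = 58280 Ω
X_C = 1/(ωC) = 146600 Ω
Net reactance X = X_L − X_C = -88350 Ω
Z = 8600 − j88350 Ω
|Z| = √(8600² + 88350²) = 88770 Ω
∠Z = arctan(-88350/8600) = -84.44°

-84.44°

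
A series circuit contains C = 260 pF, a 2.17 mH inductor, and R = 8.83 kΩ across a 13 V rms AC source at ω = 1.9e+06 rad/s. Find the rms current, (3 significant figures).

X_L = ωL = 4120 Ω
X_C = 1/(ωC) = 2020 Ω
Net reactance X = X_L − X_C = 2100 Ω
Z = 8830 + j2100 Ω
|Z| = √(8830² + 2100²) = 9080 Ω
I = V/|Z| = 13/9080 = 1.43 mA

1.43 mA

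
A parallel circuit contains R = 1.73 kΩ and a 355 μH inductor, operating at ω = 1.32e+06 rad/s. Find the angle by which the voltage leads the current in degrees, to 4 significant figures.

X_L = ωL = 468.6 Ω
Parallel: admittances add. Y = 1/R + 1/(jωL)
Y = (0.0005780 − j0.002134) S
|Y| = 0.002211 S → |Z| = 1/|Y| = 452.3 Ω, ∠Z = −∠Y = 74.84°

74.84°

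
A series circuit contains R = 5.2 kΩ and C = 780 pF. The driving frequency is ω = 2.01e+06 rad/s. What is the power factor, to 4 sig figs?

0.9926

X_C = 1/(ωC) = 637.8 Ω
Z = 5200 − j637.8 Ω
|Z| = √(5200² + 637.8²) = 5239 Ω
∠Z = arctan(-637.8/5200) = -6.993°
cos φ = cos(-6.993°) = 0.9926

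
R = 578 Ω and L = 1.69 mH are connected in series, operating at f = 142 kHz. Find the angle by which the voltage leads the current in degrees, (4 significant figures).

69.03°

ω = 2πf = 892200 rad/s
X_L = ωL = 1508 Ω
Z = 578.0 + j1508 Ω
|Z| = √(578.0² + 1508²) = 1615 Ω
∠Z = arctan(1508/578.0) = 69.03°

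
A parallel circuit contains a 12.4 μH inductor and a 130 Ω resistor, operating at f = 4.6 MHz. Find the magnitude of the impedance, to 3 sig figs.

122 Ω

ω = 2πf = 2.89e+07 rad/s
X_L = ωL = 358 Ω
Parallel: admittances add. Y = 1/R + 1/(jωL)
Y = (0.00769 − j0.00279) S
|Y| = 0.00818 S → |Z| = 1/|Y| = 122 Ω, ∠Z = −∠Y = 19.9°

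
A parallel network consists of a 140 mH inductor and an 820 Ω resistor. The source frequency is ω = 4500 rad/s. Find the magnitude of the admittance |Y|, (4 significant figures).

X_L = ωL = 630.0 Ω
Parallel: admittances add. Y = 1/R + 1/(jωL)
Y = (0.001220 − j0.001587) S
|Y| = 0.002002 S → |Z| = 1/|Y| = 499.6 Ω, ∠Z = −∠Y = 52.47°

2.002 mS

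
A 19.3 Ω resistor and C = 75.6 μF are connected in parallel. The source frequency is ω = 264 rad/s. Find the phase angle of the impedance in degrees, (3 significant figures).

-21.1°

X_C = 1/(ωC) = 50.1 Ω
Parallel: admittances add. Y = 1/R + jωC
Y = (0.0518 + j0.0200) S
|Y| = 0.0555 S → |Z| = 1/|Y| = 18.0 Ω, ∠Z = −∠Y = -21.1°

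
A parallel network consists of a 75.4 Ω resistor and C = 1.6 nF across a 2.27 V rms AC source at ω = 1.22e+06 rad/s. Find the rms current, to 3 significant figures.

30.4 mA

X_C = 1/(ωC) = 512 Ω
Parallel: admittances add. Y = 1/R + jωC
Y = (0.0133 + j0.00195) S
|Y| = 0.0134 S → |Z| = 1/|Y| = 74.6 Ω, ∠Z = −∠Y = -8.37°
I = V/|Z| = 2.27/74.6 = 30.4 mA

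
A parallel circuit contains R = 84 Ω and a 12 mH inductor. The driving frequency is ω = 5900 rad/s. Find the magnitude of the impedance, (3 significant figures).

54.1 Ω

X_L = ωL = 70.8 Ω
Parallel: admittances add. Y = 1/R + 1/(jωL)
Y = (0.0119 − j0.0141) S
|Y| = 0.0185 S → |Z| = 1/|Y| = 54.1 Ω, ∠Z = −∠Y = 49.9°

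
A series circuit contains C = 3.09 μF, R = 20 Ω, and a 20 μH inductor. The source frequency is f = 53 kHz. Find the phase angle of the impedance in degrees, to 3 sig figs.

ω = 2πf = 333000 rad/s
X_L = ωL = 6.66 Ω
X_C = 1/(ωC) = 0.972 Ω
Net reactance X = X_L − X_C = 5.69 Ω
Z = 20.0 + j5.69 Ω
|Z| = √(20.0² + 5.69²) = 20.8 Ω
∠Z = arctan(5.69/20.0) = 15.9°

15.9°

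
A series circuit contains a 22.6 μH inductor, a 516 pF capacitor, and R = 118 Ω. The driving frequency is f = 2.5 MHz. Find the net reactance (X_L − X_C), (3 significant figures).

ω = 2πf = 1.571e+07 rad/s
X_L = ωL = 355 Ω
X_C = 1/(ωC) = 123 Ω
X = 355 − 123 = 232 Ω

232 Ω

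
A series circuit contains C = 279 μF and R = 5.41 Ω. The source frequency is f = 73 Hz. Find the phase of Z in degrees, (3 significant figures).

-55.3°

ω = 2πf = 458.7 rad/s
X_C = 1/(ωC) = 7.81 Ω
Z = 5.41 − j7.81 Ω
|Z| = √(5.41² + 7.81²) = 9.50 Ω
∠Z = arctan(-7.81/5.41) = -55.3°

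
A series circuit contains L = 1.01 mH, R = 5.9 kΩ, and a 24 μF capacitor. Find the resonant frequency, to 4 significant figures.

ω₀ = 1/√(LC) = 1/√(0.00101 × 2.4e-05) = 6423 rad/s
f₀ = ω₀/(2π) = 1.022 kHz

1.022 kHz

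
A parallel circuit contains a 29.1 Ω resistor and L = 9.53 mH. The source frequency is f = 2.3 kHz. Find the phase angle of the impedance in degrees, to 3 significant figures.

ω = 2πf = 14450 rad/s
X_L = ωL = 138 Ω
Parallel: admittances add. Y = 1/R + 1/(jωL)
Y = (0.0344 − j0.00726) S
|Y| = 0.0351 S → |Z| = 1/|Y| = 28.5 Ω, ∠Z = −∠Y = 11.9°

11.9°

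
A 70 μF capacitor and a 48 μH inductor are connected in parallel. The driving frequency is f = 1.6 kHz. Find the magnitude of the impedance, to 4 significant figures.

ω = 2πf = 10050 rad/s
X_L = ωL = 0.4825 Ω
X_C = 1/(ωC) = 1.421 Ω
Parallel: admittances add. Y = 1/(jωL) + jωC
Y = (0 − j1.369) S
|Y| = 1.369 S → |Z| = 1/|Y| = 0.7307 Ω, ∠Z = −∠Y = 90.00°

0.7307 Ω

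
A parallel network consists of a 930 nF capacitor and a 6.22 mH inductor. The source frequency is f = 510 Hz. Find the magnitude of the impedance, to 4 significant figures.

21.19 Ω

ω = 2πf = 3204 rad/s
X_L = ωL = 19.93 Ω
X_C = 1/(ωC) = 335.6 Ω
Parallel: admittances add. Y = 1/(jωL) + jωC
Y = (0 − j0.04719) S
|Y| = 0.04719 S → |Z| = 1/|Y| = 21.19 Ω, ∠Z = −∠Y = 90.00°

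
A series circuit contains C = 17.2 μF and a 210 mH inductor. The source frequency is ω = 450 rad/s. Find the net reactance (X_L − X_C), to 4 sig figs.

-34.70 Ω

X_L = ωL = 94.50 Ω
X_C = 1/(ωC) = 129.2 Ω
X = 94.50 − 129.2 = -34.70 Ω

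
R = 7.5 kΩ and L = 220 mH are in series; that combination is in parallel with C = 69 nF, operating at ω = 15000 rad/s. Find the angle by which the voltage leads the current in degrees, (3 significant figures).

-83.5°

X_L = ωL = 3300 Ω
X_C = 1/(ωC) = 966 Ω
Branch 1 (R+jX_L): Z₁ = 7500 + j3300 Ω, |Z₁| = 8190 Ω
Branch 2 (−jX_C): Z₂ = −j966 Ω
Parallel: Z = Z₁Z₂/(Z₁+Z₂), |Z| = 1010 Ω, ∠Z = -83.5°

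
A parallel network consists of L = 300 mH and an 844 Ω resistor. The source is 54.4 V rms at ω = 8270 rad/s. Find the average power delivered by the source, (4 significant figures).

3.506 W

X_L = ωL = 2481 Ω
Parallel: admittances add. Y = 1/R + 1/(jωL)
Y = (0.001185 − j0.0004031) S
|Y| = 0.001252 S → |Z| = 1/|Y| = 799.0 Ω, ∠Z = −∠Y = 18.79°
I = V/|Z| = 68.08 mA
P = VI cos φ = 54.4 × 0.06808 × cos(18.79°) = 3.506 W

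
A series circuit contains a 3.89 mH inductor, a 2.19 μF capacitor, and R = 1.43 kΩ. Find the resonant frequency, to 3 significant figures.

1.72 kHz

ω₀ = 1/√(LC) = 1/√(0.00389 × 2.19e-06) = 10830 rad/s
f₀ = ω₀/(2π) = 1.72 kHz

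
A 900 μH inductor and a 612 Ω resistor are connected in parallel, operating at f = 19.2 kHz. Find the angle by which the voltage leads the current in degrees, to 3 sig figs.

79.9°

ω = 2πf = 120600 rad/s
X_L = ωL = 109 Ω
Parallel: admittances add. Y = 1/R + 1/(jωL)
Y = (0.00163 − j0.00921) S
|Y| = 0.00935 S → |Z| = 1/|Y| = 107 Ω, ∠Z = −∠Y = 79.9°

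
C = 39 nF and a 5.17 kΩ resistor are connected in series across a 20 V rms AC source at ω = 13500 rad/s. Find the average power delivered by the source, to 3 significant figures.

X_C = 1/(ωC) = 1900 Ω
Z = 5170 − j1900 Ω
|Z| = √(5170² + 1900²) = 5510 Ω
∠Z = arctan(-1900/5170) = -20.2°
I = V/|Z| = 3.63 mA
P = VI cos φ = 20 × 0.00363 × cos(-20.2°) = 68.2 mW

68.2 mW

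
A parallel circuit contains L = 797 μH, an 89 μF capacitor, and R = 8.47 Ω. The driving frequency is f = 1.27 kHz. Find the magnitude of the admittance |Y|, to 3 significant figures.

565 mS

ω = 2πf = 7980 rad/s
X_L = ωL = 6.36 Ω
X_C = 1/(ωC) = 1.41 Ω
Parallel: admittances add. Y = 1/R + 1/(jωL) + jωC
Y = (0.118 + j0.553) S
|Y| = 0.565 S → |Z| = 1/|Y| = 1.77 Ω, ∠Z = −∠Y = -77.9°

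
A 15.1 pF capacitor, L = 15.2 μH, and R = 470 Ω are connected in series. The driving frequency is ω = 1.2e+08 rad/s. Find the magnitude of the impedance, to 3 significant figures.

1360 Ω

X_L = ωL = 1820 Ω
X_C = 1/(ωC) = 552 Ω
Net reactance X = X_L − X_C = 1270 Ω
Z = 470 + j1270 Ω
|Z| = √(470² + 1270²) = 1360 Ω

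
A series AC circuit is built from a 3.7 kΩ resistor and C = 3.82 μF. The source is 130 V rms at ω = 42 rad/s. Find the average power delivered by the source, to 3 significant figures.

1.19 W

X_C = 1/(ωC) = 6230 Ω
Z = 3700 − j6230 Ω
|Z| = √(3700² + 6230²) = 7250 Ω
∠Z = arctan(-6230/3700) = -59.3°
I = V/|Z| = 17.9 mA
P = VI cos φ = 130 × 0.0179 × cos(-59.3°) = 1.19 W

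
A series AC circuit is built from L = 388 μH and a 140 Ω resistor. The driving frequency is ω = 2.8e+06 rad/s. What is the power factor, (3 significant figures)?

0.128

X_L = ωL = 1090 Ω
Z = 140 + j1090 Ω
|Z| = √(140² + 1090²) = 1100 Ω
∠Z = arctan(1090/140) = 82.7°
cos φ = cos(82.7°) = 0.128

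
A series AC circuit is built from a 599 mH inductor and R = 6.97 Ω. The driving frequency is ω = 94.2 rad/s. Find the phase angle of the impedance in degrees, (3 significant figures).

83.0°

X_L = ωL = 56.4 Ω
Z = 6.97 + j56.4 Ω
|Z| = √(6.97² + 56.4²) = 56.9 Ω
∠Z = arctan(56.4/6.97) = 83.0°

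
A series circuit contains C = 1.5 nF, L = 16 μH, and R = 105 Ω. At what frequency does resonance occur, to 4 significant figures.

1.027 MHz

ω₀ = 1/√(LC) = 1/√(1.6e-05 × 1.5e-09) = 6.455e+06 rad/s
f₀ = ω₀/(2π) = 1.027 MHz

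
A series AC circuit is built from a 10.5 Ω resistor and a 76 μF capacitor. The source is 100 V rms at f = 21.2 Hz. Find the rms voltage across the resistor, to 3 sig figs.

10.6 V

ω = 2πf = 133.2 rad/s
X_C = 1/(ωC) = 98.8 Ω
Z = 10.5 − j98.8 Ω
|Z| = √(10.5² + 98.8²) = 99.3 Ω
I = V/|Z| = 1.01 A
V_R = I·|Z_R| = 1.01 × 10.5 = 10.6 V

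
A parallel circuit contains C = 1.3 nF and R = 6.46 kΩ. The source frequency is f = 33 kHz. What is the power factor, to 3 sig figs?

0.498

ω = 2πf = 207300 rad/s
X_C = 1/(ωC) = 3710 Ω
Parallel: admittances add. Y = 1/R + jωC
Y = (0.000155 + j0.000270) S
|Y| = 0.000311 S → |Z| = 1/|Y| = 3220 Ω, ∠Z = −∠Y = -60.1°
cos φ = cos(-60.1°) = 0.498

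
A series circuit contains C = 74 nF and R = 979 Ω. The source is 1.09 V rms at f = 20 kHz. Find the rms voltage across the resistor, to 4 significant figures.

1.083 V

ω = 2πf = 125700 rad/s
X_C = 1/(ωC) = 107.5 Ω
Z = 979.0 − j107.5 Ω
|Z| = √(979.0² + 107.5²) = 984.9 Ω
I = V/|Z| = 1.107 mA
V_R = I·|Z_R| = 0.001107 × 979.0 = 1.083 V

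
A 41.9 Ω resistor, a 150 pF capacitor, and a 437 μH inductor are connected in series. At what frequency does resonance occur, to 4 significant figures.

621.6 kHz

ω₀ = 1/√(LC) = 1/√(0.000437 × 1.5e-10) = 3.906e+06 rad/s
f₀ = ω₀/(2π) = 621.6 kHz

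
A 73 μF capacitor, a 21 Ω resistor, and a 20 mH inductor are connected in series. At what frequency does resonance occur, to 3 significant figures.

132 Hz

ω₀ = 1/√(LC) = 1/√(0.02 × 7.3e-05) = 827.6 rad/s
f₀ = ω₀/(2π) = 132 Hz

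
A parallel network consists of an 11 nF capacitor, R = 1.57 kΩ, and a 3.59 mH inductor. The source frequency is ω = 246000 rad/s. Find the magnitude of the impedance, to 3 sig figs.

X_L = ωL = 883 Ω
X_C = 1/(ωC) = 370 Ω
Parallel: admittances add. Y = 1/R + 1/(jωL) + jωC
Y = (0.000637 + j0.00157) S
|Y| = 0.00170 S → |Z| = 1/|Y| = 589 Ω, ∠Z = −∠Y = -68.0°

589 Ω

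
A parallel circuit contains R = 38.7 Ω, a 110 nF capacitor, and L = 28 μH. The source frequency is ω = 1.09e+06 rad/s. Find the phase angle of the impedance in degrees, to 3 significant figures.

-73.5°

X_L = ωL = 30.5 Ω
X_C = 1/(ωC) = 8.34 Ω
Parallel: admittances add. Y = 1/R + 1/(jωL) + jωC
Y = (0.0258 + j0.0871) S
|Y| = 0.0909 S → |Z| = 1/|Y| = 11.0 Ω, ∠Z = −∠Y = -73.5°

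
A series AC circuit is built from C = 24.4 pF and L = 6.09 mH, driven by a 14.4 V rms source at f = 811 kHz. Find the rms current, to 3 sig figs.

626 μA

ω = 2πf = 5.096e+06 rad/s
X_L = ωL = 31000 Ω
X_C = 1/(ωC) = 8040 Ω
Net reactance X = X_L − X_C = 23000 Ω
Z = j23000 Ω
|Z| = √(0² + 23000²) = 23000 Ω
I = V/|Z| = 14.4/23000 = 626 μA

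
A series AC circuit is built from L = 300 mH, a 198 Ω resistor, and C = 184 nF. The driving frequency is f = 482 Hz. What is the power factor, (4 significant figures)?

ω = 2πf = 3028 rad/s
X_L = ωL = 908.5 Ω
X_C = 1/(ωC) = 1795 Ω
Net reactance X = X_L − X_C = -886.0 Ω
Z = 198.0 − j886.0 Ω
|Z| = √(198.0² + 886.0²) = 907.9 Ω
∠Z = arctan(-886.0/198.0) = -77.40°
cos φ = cos(-77.40°) = 0.2181

0.2181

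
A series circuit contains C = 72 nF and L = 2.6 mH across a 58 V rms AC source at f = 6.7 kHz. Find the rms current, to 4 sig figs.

263.1 mA

ω = 2πf = 42100 rad/s
X_L = ωL = 109.5 Ω
X_C = 1/(ωC) = 329.9 Ω
Net reactance X = X_L − X_C = -220.5 Ω
Z = − j220.5 Ω
|Z| = √(0² + 220.5²) = 220.5 Ω
I = V/|Z| = 58/220.5 = 263.1 mA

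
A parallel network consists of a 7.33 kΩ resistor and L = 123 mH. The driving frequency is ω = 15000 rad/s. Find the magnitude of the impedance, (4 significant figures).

1789 Ω

X_L = ωL = 1845 Ω
Parallel: admittances add. Y = 1/R + 1/(jωL)
Y = (0.0001364 − j0.0005420) S
|Y| = 0.0005589 S → |Z| = 1/|Y| = 1789 Ω, ∠Z = −∠Y = 75.87°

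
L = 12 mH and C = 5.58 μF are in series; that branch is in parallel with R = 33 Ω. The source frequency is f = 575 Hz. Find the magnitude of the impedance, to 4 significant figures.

6.141 Ω

ω = 2πf = 3613 rad/s
X_L = ωL = 43.35 Ω
X_C = 1/(ωC) = 49.60 Ω
Branch 1: Z₁ = R = 33.00 Ω
Branch 2 (series LC): Z₂ = j(X_L − X_C) = −j6.250 Ω
Parallel: Z = Z₁Z₂/(Z₁+Z₂), |Z| = 6.141 Ω, ∠Z = -79.28°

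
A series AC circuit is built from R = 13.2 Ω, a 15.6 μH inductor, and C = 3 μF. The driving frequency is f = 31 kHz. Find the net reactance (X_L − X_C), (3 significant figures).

ω = 2πf = 194800 rad/s
X_L = ωL = 3.04 Ω
X_C = 1/(ωC) = 1.71 Ω
X = 3.04 − 1.71 = 1.33 Ω

1.33 Ω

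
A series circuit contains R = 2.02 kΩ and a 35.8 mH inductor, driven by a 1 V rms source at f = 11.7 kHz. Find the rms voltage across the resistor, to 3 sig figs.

ω = 2πf = 73510 rad/s
X_L = ωL = 2630 Ω
Z = 2020 + j2630 Ω
|Z| = √(2020² + 2630²) = 3320 Ω
I = V/|Z| = 301 μA
V_R = I·|Z_R| = 0.000301 × 2020 = 0.609 V

0.609 V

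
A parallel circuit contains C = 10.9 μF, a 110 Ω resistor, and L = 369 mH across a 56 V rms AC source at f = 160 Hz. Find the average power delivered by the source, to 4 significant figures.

ω = 2πf = 1005 rad/s
X_L = ωL = 371.0 Ω
X_C = 1/(ωC) = 91.26 Ω
Parallel: admittances add. Y = 1/R + 1/(jωL) + jωC
Y = (0.009091 + j0.008262) S
|Y| = 0.01228 S → |Z| = 1/|Y| = 81.40 Ω, ∠Z = −∠Y = -42.27°
I = V/|Z| = 687.9 mA
P = VI cos φ = 56 × 0.6879 × cos(-42.27°) = 28.51 W

28.51 W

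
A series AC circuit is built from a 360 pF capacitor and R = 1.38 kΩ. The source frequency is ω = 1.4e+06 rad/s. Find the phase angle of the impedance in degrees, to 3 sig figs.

-55.2°

X_C = 1/(ωC) = 1980 Ω
Z = 1380 − j1980 Ω
|Z| = √(1380² + 1980²) = 2420 Ω
∠Z = arctan(-1980/1380) = -55.2°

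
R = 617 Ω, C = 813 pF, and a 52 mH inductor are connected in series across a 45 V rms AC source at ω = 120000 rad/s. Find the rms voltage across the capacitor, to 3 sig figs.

X_L = ωL = 6240 Ω
X_C = 1/(ωC) = 10300 Ω
Net reactance X = X_L − X_C = -4010 Ω
Z = 617 − j4010 Ω
|Z| = √(617² + 4010²) = 4060 Ω
I = V/|Z| = 11.1 mA
V_C = I·|Z_C| = 0.0111 × 10300 = 114 V

114 V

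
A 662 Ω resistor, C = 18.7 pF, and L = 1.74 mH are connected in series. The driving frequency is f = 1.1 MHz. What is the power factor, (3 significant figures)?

0.153

ω = 2πf = 6.912e+06 rad/s
X_L = ωL = 12000 Ω
X_C = 1/(ωC) = 7740 Ω
Net reactance X = X_L − X_C = 4290 Ω
Z = 662 + j4290 Ω
|Z| = √(662² + 4290²) = 4340 Ω
∠Z = arctan(4290/662) = 81.2°
cos φ = cos(81.2°) = 0.153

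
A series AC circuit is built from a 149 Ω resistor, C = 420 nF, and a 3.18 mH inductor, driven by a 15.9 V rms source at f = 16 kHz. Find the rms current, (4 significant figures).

ω = 2πf = 100500 rad/s
X_L = ωL = 319.7 Ω
X_C = 1/(ωC) = 23.68 Ω
Net reactance X = X_L − X_C = 296.0 Ω
Z = 149.0 + j296.0 Ω
|Z| = √(149.0² + 296.0²) = 331.4 Ω
I = V/|Z| = 15.9/331.4 = 47.98 mA

47.98 mA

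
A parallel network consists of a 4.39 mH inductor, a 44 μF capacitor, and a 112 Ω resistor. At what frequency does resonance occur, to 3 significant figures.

362 Hz

ω₀ = 1/√(LC) = 1/√(0.00439 × 4.4e-05) = 2275 rad/s
f₀ = ω₀/(2π) = 362 Hz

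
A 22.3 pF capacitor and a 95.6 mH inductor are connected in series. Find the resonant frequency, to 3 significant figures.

109 kHz

ω₀ = 1/√(LC) = 1/√(0.0956 × 2.23e-11) = 684900 rad/s
f₀ = ω₀/(2π) = 109 kHz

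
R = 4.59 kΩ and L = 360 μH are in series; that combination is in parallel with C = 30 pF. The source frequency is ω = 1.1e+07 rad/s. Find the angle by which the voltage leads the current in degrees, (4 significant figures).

-60.66°

X_L = ωL = 3960 Ω
X_C = 1/(ωC) = 3030 Ω
Branch 1 (R+jX_L): Z₁ = 4590 + j3960 Ω, |Z₁| = 6062 Ω
Branch 2 (−jX_C): Z₂ = −j3030 Ω
Parallel: Z = Z₁Z₂/(Z₁+Z₂), |Z| = 3923 Ω, ∠Z = -60.66°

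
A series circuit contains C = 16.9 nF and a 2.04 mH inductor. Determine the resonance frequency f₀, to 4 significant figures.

27.11 kHz

ω₀ = 1/√(LC) = 1/√(0.00204 × 1.69e-08) = 170300 rad/s
f₀ = ω₀/(2π) = 27.11 kHz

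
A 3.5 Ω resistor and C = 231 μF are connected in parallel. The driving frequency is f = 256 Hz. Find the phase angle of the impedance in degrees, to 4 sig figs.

ω = 2πf = 1608 rad/s
X_C = 1/(ωC) = 2.691 Ω
Parallel: admittances add. Y = 1/R + jωC
Y = (0.2857 + j0.3716) S
|Y| = 0.4687 S → |Z| = 1/|Y| = 2.134 Ω, ∠Z = −∠Y = -52.44°

-52.44°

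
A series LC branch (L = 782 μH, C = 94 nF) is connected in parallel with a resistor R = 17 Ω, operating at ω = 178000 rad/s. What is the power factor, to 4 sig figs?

0.9779

X_L = ωL = 139.2 Ω
X_C = 1/(ωC) = 59.77 Ω
Branch 1: Z₁ = R = 17.00 Ω
Branch 2 (series LC): Z₂ = j(X_L − X_C) = j79.43 Ω
Parallel: Z = Z₁Z₂/(Z₁+Z₂), |Z| = 16.62 Ω, ∠Z = 12.08°
cos φ = cos(12.08°) = 0.9779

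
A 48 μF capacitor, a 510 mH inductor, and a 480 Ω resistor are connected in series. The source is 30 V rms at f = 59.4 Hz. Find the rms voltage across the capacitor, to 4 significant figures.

3.359 V

ω = 2πf = 373.2 rad/s
X_L = ωL = 190.3 Ω
X_C = 1/(ωC) = 55.82 Ω
Net reactance X = X_L − X_C = 134.5 Ω
Z = 480.0 + j134.5 Ω
|Z| = √(480.0² + 134.5²) = 498.5 Ω
I = V/|Z| = 60.18 mA
V_C = I·|Z_C| = 0.06018 × 55.82 = 3.359 V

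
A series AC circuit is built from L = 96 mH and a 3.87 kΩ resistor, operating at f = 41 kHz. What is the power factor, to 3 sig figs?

ω = 2πf = 257600 rad/s
X_L = ωL = 24700 Ω
Z = 3870 + j24700 Ω
|Z| = √(3870² + 24700²) = 25000 Ω
∠Z = arctan(24700/3870) = 81.1°
cos φ = cos(81.1°) = 0.155

0.155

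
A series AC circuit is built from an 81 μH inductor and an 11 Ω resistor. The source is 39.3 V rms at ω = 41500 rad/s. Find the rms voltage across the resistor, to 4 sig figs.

X_L = ωL = 3.362 Ω
Z = 11.00 + j3.362 Ω
|Z| = √(11.00² + 3.362²) = 11.50 Ω
I = V/|Z| = 3.417 A
V_R = I·|Z_R| = 3.417 × 11.00 = 37.58 V

37.58 V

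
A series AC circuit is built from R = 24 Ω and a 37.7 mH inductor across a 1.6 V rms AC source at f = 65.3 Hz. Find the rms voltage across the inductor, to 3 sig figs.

0.867 V

ω = 2πf = 410.3 rad/s
X_L = ωL = 15.5 Ω
Z = 24.0 + j15.5 Ω
|Z| = √(24.0² + 15.5²) = 28.6 Ω
I = V/|Z| = 56.0 mA
V_L = I·|Z_L| = 0.0560 × 15.5 = 0.867 V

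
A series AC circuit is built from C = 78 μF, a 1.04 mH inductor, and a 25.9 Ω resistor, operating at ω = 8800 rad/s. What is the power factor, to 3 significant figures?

X_L = ωL = 9.15 Ω
X_C = 1/(ωC) = 1.46 Ω
Net reactance X = X_L − X_C = 7.70 Ω
Z = 25.9 + j7.70 Ω
|Z| = √(25.9² + 7.70²) = 27.0 Ω
∠Z = arctan(7.70/25.9) = 16.5°
cos φ = cos(16.5°) = 0.959

0.959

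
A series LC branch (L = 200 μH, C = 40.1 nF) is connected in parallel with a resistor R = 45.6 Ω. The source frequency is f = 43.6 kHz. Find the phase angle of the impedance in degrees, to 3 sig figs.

ω = 2πf = 273900 rad/s
X_L = ωL = 54.8 Ω
X_C = 1/(ωC) = 91.0 Ω
Branch 1: Z₁ = R = 45.6 Ω
Branch 2 (series LC): Z₂ = j(X_L − X_C) = −j36.2 Ω
Parallel: Z = Z₁Z₂/(Z₁+Z₂), |Z| = 28.4 Ω, ∠Z = -51.5°

-51.5°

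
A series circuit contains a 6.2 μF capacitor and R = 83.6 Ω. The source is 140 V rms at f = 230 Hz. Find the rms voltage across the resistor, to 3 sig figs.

83.9 V

ω = 2πf = 1445 rad/s
X_C = 1/(ωC) = 112 Ω
Z = 83.6 − j112 Ω
|Z| = √(83.6² + 112²) = 139 Ω
I = V/|Z| = 1.00 A
V_R = I·|Z_R| = 1.00 × 83.6 = 83.9 V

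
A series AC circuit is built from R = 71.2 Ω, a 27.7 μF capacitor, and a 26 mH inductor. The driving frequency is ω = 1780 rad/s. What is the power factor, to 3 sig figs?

0.939

X_L = ωL = 46.3 Ω
X_C = 1/(ωC) = 20.3 Ω
Net reactance X = X_L − X_C = 26.0 Ω
Z = 71.2 + j26.0 Ω
|Z| = √(71.2² + 26.0²) = 75.8 Ω
∠Z = arctan(26.0/71.2) = 20.1°
cos φ = cos(20.1°) = 0.939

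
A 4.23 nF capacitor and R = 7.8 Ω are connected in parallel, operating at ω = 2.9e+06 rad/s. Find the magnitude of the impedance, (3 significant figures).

7.76 Ω

X_C = 1/(ωC) = 81.5 Ω
Parallel: admittances add. Y = 1/R + jωC
Y = (0.128 + j0.0123) S
|Y| = 0.129 S → |Z| = 1/|Y| = 7.76 Ω, ∠Z = −∠Y = -5.47°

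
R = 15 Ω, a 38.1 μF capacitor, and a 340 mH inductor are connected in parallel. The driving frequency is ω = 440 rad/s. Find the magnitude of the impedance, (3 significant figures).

X_L = ωL = 150 Ω
X_C = 1/(ωC) = 59.7 Ω
Parallel: admittances add. Y = 1/R + 1/(jωL) + jωC
Y = (0.0667 + j0.0101) S
|Y| = 0.0674 S → |Z| = 1/|Y| = 14.8 Ω, ∠Z = −∠Y = -8.60°

14.8 Ω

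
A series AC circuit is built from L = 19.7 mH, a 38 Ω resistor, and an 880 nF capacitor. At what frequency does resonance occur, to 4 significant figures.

1.209 kHz

ω₀ = 1/√(LC) = 1/√(0.0197 × 8.8e-07) = 7595 rad/s
f₀ = ω₀/(2π) = 1.209 kHz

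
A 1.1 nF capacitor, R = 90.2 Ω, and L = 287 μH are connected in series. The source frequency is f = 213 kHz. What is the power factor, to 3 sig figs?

0.292

ω = 2πf = 1.338e+06 rad/s
X_L = ωL = 384 Ω
X_C = 1/(ωC) = 679 Ω
Net reactance X = X_L − X_C = -295 Ω
Z = 90.2 − j295 Ω
|Z| = √(90.2² + 295²) = 309 Ω
∠Z = arctan(-295/90.2) = -73.0°
cos φ = cos(-73.0°) = 0.292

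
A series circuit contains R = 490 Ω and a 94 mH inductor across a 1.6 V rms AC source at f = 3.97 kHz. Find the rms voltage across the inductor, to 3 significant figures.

ω = 2πf = 24940 rad/s
X_L = ωL = 2340 Ω
Z = 490 + j2340 Ω
|Z| = √(490² + 2340²) = 2400 Ω
I = V/|Z| = 668 μA
V_L = I·|Z_L| = 0.000668 × 2340 = 1.57 V

1.57 V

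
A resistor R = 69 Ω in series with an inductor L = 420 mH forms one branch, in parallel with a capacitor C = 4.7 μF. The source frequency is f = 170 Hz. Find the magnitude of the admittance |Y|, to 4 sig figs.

2.862 mS

ω = 2πf = 1068 rad/s
X_L = ωL = 448.6 Ω
X_C = 1/(ωC) = 199.2 Ω
Branch 1 (R+jX_L): Z₁ = 69.00 + j448.6 Ω, |Z₁| = 453.9 Ω
Branch 2 (−jX_C): Z₂ = −j199.2 Ω
Parallel: Z = Z₁Z₂/(Z₁+Z₂), |Z| = 349.4 Ω, ∠Z = -83.28°
|Y| = 1/|Z| = 2.862 mS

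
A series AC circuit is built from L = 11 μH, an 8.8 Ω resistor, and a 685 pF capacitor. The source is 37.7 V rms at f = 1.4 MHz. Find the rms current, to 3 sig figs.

540 mA

ω = 2πf = 8.796e+06 rad/s
X_L = ωL = 96.8 Ω
X_C = 1/(ωC) = 166 Ω
Net reactance X = X_L − X_C = -69.2 Ω
Z = 8.80 − j69.2 Ω
|Z| = √(8.80² + 69.2²) = 69.8 Ω
I = V/|Z| = 37.7/69.8 = 540 mA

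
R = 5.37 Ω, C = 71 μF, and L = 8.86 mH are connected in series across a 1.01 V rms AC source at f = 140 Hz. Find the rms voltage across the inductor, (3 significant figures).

0.802 V

ω = 2πf = 879.6 rad/s
X_L = ωL = 7.79 Ω
X_C = 1/(ωC) = 16.0 Ω
Net reactance X = X_L − X_C = -8.22 Ω
Z = 5.37 − j8.22 Ω
|Z| = √(5.37² + 8.22²) = 9.82 Ω
I = V/|Z| = 103 mA
V_L = I·|Z_L| = 0.103 × 7.79 = 0.802 V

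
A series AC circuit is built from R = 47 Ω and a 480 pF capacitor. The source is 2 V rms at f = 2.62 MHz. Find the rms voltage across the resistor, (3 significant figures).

0.696 V

ω = 2πf = 1.646e+07 rad/s
X_C = 1/(ωC) = 127 Ω
Z = 47.0 − j127 Ω
|Z| = √(47.0² + 127²) = 135 Ω
I = V/|Z| = 14.8 mA
V_R = I·|Z_R| = 0.0148 × 47.0 = 0.696 V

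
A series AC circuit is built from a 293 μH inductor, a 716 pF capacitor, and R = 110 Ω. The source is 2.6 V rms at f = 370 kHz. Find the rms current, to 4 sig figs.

ω = 2πf = 2.325e+06 rad/s
X_L = ωL = 681.2 Ω
X_C = 1/(ωC) = 600.8 Ω
Net reactance X = X_L − X_C = 80.39 Ω
Z = 110.0 + j80.39 Ω
|Z| = √(110.0² + 80.39²) = 136.2 Ω
I = V/|Z| = 2.6/136.2 = 19.08 mA

19.08 mA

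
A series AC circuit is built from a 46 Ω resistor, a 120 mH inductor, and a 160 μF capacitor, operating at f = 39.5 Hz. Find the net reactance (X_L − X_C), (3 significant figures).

4.60 Ω

ω = 2πf = 248.2 rad/s
X_L = ωL = 29.8 Ω
X_C = 1/(ωC) = 25.2 Ω
X = 29.8 − 25.2 = 4.60 Ω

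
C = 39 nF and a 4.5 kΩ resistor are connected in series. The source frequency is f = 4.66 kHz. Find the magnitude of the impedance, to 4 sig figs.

ω = 2πf = 29280 rad/s
X_C = 1/(ωC) = 875.7 Ω
Z = 4500 − j875.7 Ω
|Z| = √(4500² + 875.7²) = 4584 Ω

4584 Ω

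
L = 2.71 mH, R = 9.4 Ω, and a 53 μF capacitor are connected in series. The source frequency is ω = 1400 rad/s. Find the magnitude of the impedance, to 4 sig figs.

13.50 Ω

X_L = ωL = 3.794 Ω
X_C = 1/(ωC) = 13.48 Ω
Net reactance X = X_L − X_C = -9.683 Ω
Z = 9.400 − j9.683 Ω
|Z| = √(9.400² + 9.683²) = 13.50 Ω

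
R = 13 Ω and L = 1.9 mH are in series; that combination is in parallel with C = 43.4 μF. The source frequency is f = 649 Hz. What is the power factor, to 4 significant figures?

ω = 2πf = 4078 rad/s
X_L = ωL = 7.748 Ω
X_C = 1/(ωC) = 5.650 Ω
Branch 1 (R+jX_L): Z₁ = 13.00 + j7.748 Ω, |Z₁| = 15.13 Ω
Branch 2 (−jX_C): Z₂ = −j5.650 Ω
Parallel: Z = Z₁Z₂/(Z₁+Z₂), |Z| = 6.494 Ω, ∠Z = -68.37°
cos φ = cos(-68.37°) = 0.3686

0.3686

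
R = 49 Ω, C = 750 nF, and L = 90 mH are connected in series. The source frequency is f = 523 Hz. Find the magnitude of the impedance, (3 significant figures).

120 Ω

ω = 2πf = 3286 rad/s
X_L = ωL = 296 Ω
X_C = 1/(ωC) = 406 Ω
Net reactance X = X_L − X_C = -110 Ω
Z = 49.0 − j110 Ω
|Z| = √(49.0² + 110²) = 120 Ω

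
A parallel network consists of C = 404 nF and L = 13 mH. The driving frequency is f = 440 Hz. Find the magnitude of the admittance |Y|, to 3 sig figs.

26.7 mS

ω = 2πf = 2765 rad/s
X_L = ωL = 35.9 Ω
X_C = 1/(ωC) = 895 Ω
Parallel: admittances add. Y = 1/(jωL) + jωC
Y = (0 − j0.0267) S
|Y| = 0.0267 S → |Z| = 1/|Y| = 37.4 Ω, ∠Z = −∠Y = 90.0°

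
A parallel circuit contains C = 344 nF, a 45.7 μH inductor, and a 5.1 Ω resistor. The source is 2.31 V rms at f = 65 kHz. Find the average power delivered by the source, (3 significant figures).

ω = 2πf = 408400 rad/s
X_L = ωL = 18.7 Ω
X_C = 1/(ωC) = 7.12 Ω
Parallel: admittances add. Y = 1/R + 1/(jωL) + jωC
Y = (0.196 + j0.0869) S
|Y| = 0.214 S → |Z| = 1/|Y| = 4.66 Ω, ∠Z = −∠Y = -23.9°
I = V/|Z| = 495 mA
P = VI cos φ = 2.31 × 0.495 × cos(-23.9°) = 1.05 W

1.05 W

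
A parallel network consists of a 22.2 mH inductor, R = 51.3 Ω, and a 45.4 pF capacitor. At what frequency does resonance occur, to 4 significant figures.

ω₀ = 1/√(LC) = 1/√(0.0222 × 4.54e-11) = 996100 rad/s
f₀ = ω₀/(2π) = 158.5 kHz

158.5 kHz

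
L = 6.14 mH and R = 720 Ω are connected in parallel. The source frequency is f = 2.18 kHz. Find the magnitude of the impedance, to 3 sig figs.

ω = 2πf = 13700 rad/s
X_L = ωL = 84.1 Ω
Parallel: admittances add. Y = 1/R + 1/(jωL)
Y = (0.00139 − j0.0119) S
|Y| = 0.0120 S → |Z| = 1/|Y| = 83.5 Ω, ∠Z = −∠Y = 83.3°

83.5 Ω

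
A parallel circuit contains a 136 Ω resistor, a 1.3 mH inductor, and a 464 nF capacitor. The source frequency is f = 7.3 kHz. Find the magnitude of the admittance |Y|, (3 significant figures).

8.63 mS

ω = 2πf = 45870 rad/s
X_L = ωL = 59.6 Ω
X_C = 1/(ωC) = 47.0 Ω
Parallel: admittances add. Y = 1/R + 1/(jωL) + jωC
Y = (0.00735 + j0.00451) S
|Y| = 0.00863 S → |Z| = 1/|Y| = 116 Ω, ∠Z = −∠Y = -31.5°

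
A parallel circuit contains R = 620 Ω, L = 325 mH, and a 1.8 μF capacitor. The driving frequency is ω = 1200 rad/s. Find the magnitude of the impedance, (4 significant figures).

X_L = ωL = 390.0 Ω
X_C = 1/(ωC) = 463.0 Ω
Parallel: admittances add. Y = 1/R + 1/(jωL) + jωC
Y = (0.001613 − j0.0004041) S
|Y| = 0.001663 S → |Z| = 1/|Y| = 601.4 Ω, ∠Z = −∠Y = 14.07°

601.4 Ω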